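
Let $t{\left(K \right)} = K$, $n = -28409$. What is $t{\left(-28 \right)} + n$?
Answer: $-28437$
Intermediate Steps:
$t{\left(-28 \right)} + n = -28 - 28409 = -28437$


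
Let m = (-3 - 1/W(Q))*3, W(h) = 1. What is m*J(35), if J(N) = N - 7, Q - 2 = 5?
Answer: -336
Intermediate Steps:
Q = 7 (Q = 2 + 5 = 7)
J(N) = -7 + N
m = -12 (m = (-3 - 1/1)*3 = (-3 - 1*1)*3 = (-3 - 1)*3 = -4*3 = -12)
m*J(35) = -12*(-7 + 35) = -12*28 = -336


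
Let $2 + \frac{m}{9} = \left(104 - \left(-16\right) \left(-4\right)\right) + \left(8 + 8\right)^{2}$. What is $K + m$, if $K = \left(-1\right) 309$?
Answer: $2337$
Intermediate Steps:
$K = -309$
$m = 2646$ ($m = -18 + 9 \left(\left(104 - \left(-16\right) \left(-4\right)\right) + \left(8 + 8\right)^{2}\right) = -18 + 9 \left(\left(104 - 64\right) + 16^{2}\right) = -18 + 9 \left(\left(104 - 64\right) + 256\right) = -18 + 9 \left(40 + 256\right) = -18 + 9 \cdot 296 = -18 + 2664 = 2646$)
$K + m = -309 + 2646 = 2337$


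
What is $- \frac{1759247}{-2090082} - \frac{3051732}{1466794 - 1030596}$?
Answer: $- \frac{2805495049559}{455844794118} \approx -6.1545$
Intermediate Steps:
$- \frac{1759247}{-2090082} - \frac{3051732}{1466794 - 1030596} = \left(-1759247\right) \left(- \frac{1}{2090082}\right) - \frac{3051732}{436198} = \frac{1759247}{2090082} - \frac{1525866}{218099} = - \frac{2805495049559}{455844794118}$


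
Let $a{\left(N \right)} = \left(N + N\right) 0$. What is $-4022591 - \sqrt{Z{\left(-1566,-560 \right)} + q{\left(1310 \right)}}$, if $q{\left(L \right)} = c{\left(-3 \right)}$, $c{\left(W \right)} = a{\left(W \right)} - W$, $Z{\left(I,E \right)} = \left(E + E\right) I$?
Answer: $-4022591 - \sqrt{1753923} \approx -4.0239 \cdot 10^{6}$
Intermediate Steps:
$a{\left(N \right)} = 0$ ($a{\left(N \right)} = 2 N 0 = 0$)
$Z{\left(I,E \right)} = 2 E I$
$c{\left(W \right)} = - W$ ($c{\left(W \right)} = 0 - W = - W$)
$q{\left(L \right)} = 3$ ($q{\left(L \right)} = \left(-1\right) \left(-3\right) = 3$)
$-4022591 - \sqrt{Z{\left(-1566,-560 \right)} + q{\left(1310 \right)}} = -4022591 - \sqrt{2 \left(-560\right) \left(-1566\right) + 3} = -4022591 - \sqrt{1753920 + 3} = -4022591 - \sqrt{1753923}$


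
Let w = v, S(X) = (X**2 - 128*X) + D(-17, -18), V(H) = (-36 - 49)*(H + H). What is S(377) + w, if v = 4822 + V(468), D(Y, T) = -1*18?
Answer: 19117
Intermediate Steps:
D(Y, T) = -18
V(H) = -170*H
S(X) = -18 + X**2 - 128*X (S(X) = (X**2 - 128*X) - 18 = -18 + X**2 - 128*X)
v = -74738 (v = 4822 - 170*468 = 4822 - 79560 = -74738)
w = -74738
S(377) + w = (-18 + 377**2 - 128*377) - 74738 = (-18 + 142129 - 48256) - 74738 = 93855 - 74738 = 19117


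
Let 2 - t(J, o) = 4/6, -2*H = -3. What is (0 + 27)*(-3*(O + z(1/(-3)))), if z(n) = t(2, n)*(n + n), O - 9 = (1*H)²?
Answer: -3357/4 ≈ -839.25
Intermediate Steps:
H = 3/2 (H = -½*(-3) = 3/2 ≈ 1.5000)
t(J, o) = 4/3 (t(J, o) = 2 - 4/6 = 2 - 1*⅔ = 2 - ⅔ = 4/3)
O = 45/4 (O = 9 + (1*(3/2))² = 9 + (3/2)² = 9 + 9/4 = 45/4 ≈ 11.250)
z(n) = 8*n/3 (z(n) = 4*(n + n)/3 = 4*(2*n)/3 = 8*n/3)
(0 + 27)*(-3*(O + z(1/(-3)))) = (0 + 27)*(-3*(45/4 + (8/3)/(-3))) = 27*(-3*(45/4 + (8/3)*(-⅓))) = 27*(-3*(45/4 - 8/9)) = 27*(-3*373/36) = 27*(-373/12) = -3357/4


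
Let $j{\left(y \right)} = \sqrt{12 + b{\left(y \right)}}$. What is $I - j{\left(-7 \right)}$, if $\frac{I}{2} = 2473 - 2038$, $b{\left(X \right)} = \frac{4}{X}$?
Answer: $870 - \frac{4 \sqrt{35}}{7} \approx 866.62$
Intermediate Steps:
$j{\left(y \right)} = \sqrt{12 + \frac{4}{y}}$
$I = 870$ ($I = 2 \left(2473 - 2038\right) = 2 \cdot 435 = 870$)
$I - j{\left(-7 \right)} = 870 - 2 \sqrt{3 + \frac{1}{-7}} = 870 - 2 \sqrt{3 - \frac{1}{7}} = 870 - 2 \sqrt{\frac{20}{7}} = 870 - 2 \frac{2 \sqrt{35}}{7} = 870 - \frac{4 \sqrt{35}}{7}$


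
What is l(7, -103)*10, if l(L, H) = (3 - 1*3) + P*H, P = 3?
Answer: -3090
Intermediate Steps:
l(L, H) = 3*H (l(L, H) = (3 - 1*3) + 3*H = (3 - 3) + 3*H = 0 + 3*H = 3*H)
l(7, -103)*10 = (3*(-103))*10 = -309*10 = -3090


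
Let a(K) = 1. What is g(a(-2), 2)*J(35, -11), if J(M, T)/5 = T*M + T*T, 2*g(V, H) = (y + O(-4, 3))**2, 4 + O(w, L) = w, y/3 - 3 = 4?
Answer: -111540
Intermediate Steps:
y = 21 (y = 9 + 3*4 = 9 + 12 = 21)
O(w, L) = -4 + w
g(V, H) = 169/2 (g(V, H) = (21 + (-4 - 4))**2/2 = (21 - 8)**2/2 = (1/2)*13**2 = (1/2)*169 = 169/2)
J(M, T) = 5*T**2 + 5*M*T (J(M, T) = 5*(T*M + T*T) = 5*(M*T + T**2) = 5*(T**2 + M*T) = 5*T**2 + 5*M*T)
g(a(-2), 2)*J(35, -11) = 169*(5*(-11)*(35 - 11))/2 = 169*(5*(-11)*24)/2 = (169/2)*(-1320) = -111540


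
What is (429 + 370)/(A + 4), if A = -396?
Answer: -799/392 ≈ -2.0383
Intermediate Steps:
(429 + 370)/(A + 4) = (429 + 370)/(-396 + 4) = 799/(-392) = 799*(-1/392) = -799/392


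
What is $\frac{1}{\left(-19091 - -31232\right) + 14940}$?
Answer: $\frac{1}{27081} \approx 3.6926 \cdot 10^{-5}$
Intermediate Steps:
$\frac{1}{\left(-19091 - -31232\right) + 14940} = \frac{1}{\left(-19091 + 31232\right) + 14940} = \frac{1}{12141 + 14940} = \frac{1}{27081}$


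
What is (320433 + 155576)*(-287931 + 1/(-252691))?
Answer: -34633259243422898/252691 ≈ -1.3706e+11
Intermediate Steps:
(320433 + 155576)*(-287931 + 1/(-252691)) = 476009*(-287931 - 1/252691) = 476009*(-72757572322/252691) = -34633259243422898/252691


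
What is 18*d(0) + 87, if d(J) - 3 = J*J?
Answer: 141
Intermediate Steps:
d(J) = 3 + J**2 (d(J) = 3 + J*J = 3 + J**2)
18*d(0) + 87 = 18*(3 + 0**2) + 87 = 18*(3 + 0) + 87 = 18*3 + 87 = 54 + 87 = 141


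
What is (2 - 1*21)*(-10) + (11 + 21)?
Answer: 222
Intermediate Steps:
(2 - 1*21)*(-10) + (11 + 21) = (2 - 21)*(-10) + 32 = -19*(-10) + 32 = 190 + 32 = 222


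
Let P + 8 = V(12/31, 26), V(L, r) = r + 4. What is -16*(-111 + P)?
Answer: 1424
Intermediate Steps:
V(L, r) = 4 + r
P = 22 (P = -8 + (4 + 26) = -8 + 30 = 22)
-16*(-111 + P) = -16*(-111 + 22) = -16*(-89) = 1424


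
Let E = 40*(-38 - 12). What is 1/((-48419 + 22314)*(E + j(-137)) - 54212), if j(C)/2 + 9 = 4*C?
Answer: 1/81236758 ≈ 1.2310e-8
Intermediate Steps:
j(C) = -18 + 8*C (j(C) = -18 + 2*(4*C) = -18 + 8*C)
E = -2000 (E = 40*(-50) = -2000)
1/((-48419 + 22314)*(E + j(-137)) - 54212) = 1/((-48419 + 22314)*(-2000 + (-18 + 8*(-137))) - 54212) = 1/(-26105*(-2000 + (-18 - 1096)) - 54212) = 1/(-26105*(-2000 - 1114) - 54212) = 1/(-26105*(-3114) - 54212) = 1/(81290970 - 54212) = 1/81236758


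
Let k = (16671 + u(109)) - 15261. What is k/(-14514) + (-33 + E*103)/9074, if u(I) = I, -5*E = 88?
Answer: -50716684/164625045 ≈ -0.30807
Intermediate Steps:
E = -88/5 (E = -⅕*88 = -88/5 ≈ -17.600)
k = 1519 (k = (16671 + 109) - 15261 = 16780 - 15261 = 1519)
k/(-14514) + (-33 + E*103)/9074 = 1519/(-14514) + (-33 - 88/5*103)/9074 = 1519*(-1/14514) + (-33 - 9064/5)*(1/9074) = -1519/14514 - 9229/5*1/9074 = -1519/14514 - 9229/45370 = -50716684/164625045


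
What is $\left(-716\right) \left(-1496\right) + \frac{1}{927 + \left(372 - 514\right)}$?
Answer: $\frac{840841761}{785} \approx 1.0711 \cdot 10^{6}$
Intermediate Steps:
$\left(-716\right) \left(-1496\right) + \frac{1}{927 + \left(372 - 514\right)} = 1071136 + \frac{1}{927 + \left(372 - 514\right)} = 1071136 + \frac{1}{927 - 142} = 1071136 + \frac{1}{785} = \frac{840841761}{785}$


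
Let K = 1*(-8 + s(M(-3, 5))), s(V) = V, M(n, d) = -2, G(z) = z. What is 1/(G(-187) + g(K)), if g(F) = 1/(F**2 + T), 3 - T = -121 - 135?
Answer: -359/67132 ≈ -0.0053477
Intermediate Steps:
K = -10 (K = 1*(-8 - 2) = 1*(-10) = -10)
T = 259 (T = 3 - (-121 - 135) = 3 - 1*(-256) = 3 + 256 = 259)
g(F) = 1/(259 + F**2) (g(F) = 1/(F**2 + 259) = 1/(259 + F**2))
1/(G(-187) + g(K)) = 1/(-187 + 1/(259 + (-10)**2)) = 1/(-187 + 1/(259 + 100)) = 1/(-187 + 1/359) = 1/(-67132/359) = -359/67132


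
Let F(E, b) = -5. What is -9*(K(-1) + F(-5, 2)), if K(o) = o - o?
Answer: 45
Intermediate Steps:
K(o) = 0
-9*(K(-1) + F(-5, 2)) = -9*(0 - 5) = -9*(-5) = 45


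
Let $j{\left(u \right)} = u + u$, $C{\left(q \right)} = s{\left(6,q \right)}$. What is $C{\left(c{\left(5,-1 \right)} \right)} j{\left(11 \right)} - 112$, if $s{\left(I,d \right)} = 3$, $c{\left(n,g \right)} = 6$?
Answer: $-46$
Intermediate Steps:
$C{\left(q \right)} = 3$
$j{\left(u \right)} = 2 u$
$C{\left(c{\left(5,-1 \right)} \right)} j{\left(11 \right)} - 112 = 3 \cdot 2 \cdot 11 - 112 = 3 \cdot 22 - 112 = 66 - 112 = -46$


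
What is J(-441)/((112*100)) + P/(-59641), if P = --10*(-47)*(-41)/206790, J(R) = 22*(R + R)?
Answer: -854688924427/493326495600 ≈ -1.7325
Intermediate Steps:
J(R) = 44*R (J(R) = 22*(2*R) = 44*R)
P = 1927/20679 (P = -470*(-41)/206790 = -(-19270)/206790 = -1*(-1927/20679) = 1927/20679 ≈ 0.093186)
J(-441)/((112*100)) + P/(-59641) = (44*(-441))/((112*100)) + (1927/20679)/(-59641) = -19404/11200 + (1927/20679)*(-1/59641) = -19404*1/11200 - 1927/1233316239 = -693/400 - 1927/1233316239 = -854688924427/493326495600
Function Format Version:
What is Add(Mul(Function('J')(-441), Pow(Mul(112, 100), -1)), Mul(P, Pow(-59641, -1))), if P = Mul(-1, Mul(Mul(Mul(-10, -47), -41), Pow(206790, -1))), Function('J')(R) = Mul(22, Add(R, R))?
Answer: Rational(-854688924427, 493326495600) ≈ -1.7325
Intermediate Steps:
Function('J')(R) = Mul(44, R) (Function('J')(R) = Mul(22, Mul(2, R)) = Mul(44, R))
P = Rational(1927, 20679) (P = Mul(-1, Mul(Mul(470, -41), Rational(1, 206790))) = Mul(-1, Mul(-19270, Rational(1, 206790))) = Mul(-1, Rational(-1927, 20679)) = Rational(1927, 20679) ≈ 0.093186)
Add(Mul(Function('J')(-441), Pow(Mul(112, 100), -1)), Mul(P, Pow(-59641, -1))) = Add(Mul(Mul(44, -441), Pow(Mul(112, 100), -1)), Mul(Rational(1927, 20679), Pow(-59641, -1))) = Add(Mul(-19404, Pow(11200, -1)), Mul(Rational(1927, 20679), Rational(-1, 59641))) = Add(Mul(-19404, Rational(1, 11200)), Rational(-1927, 1233316239)) = Add(Rational(-693, 400), Rational(-1927, 1233316239)) = Rational(-854688924427, 493326495600)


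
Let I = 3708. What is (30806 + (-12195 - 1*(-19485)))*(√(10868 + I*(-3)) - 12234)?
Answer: -466066464 + 609536*I ≈ -4.6607e+8 + 6.0954e+5*I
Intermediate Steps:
(30806 + (-12195 - 1*(-19485)))*(√(10868 + I*(-3)) - 12234) = (30806 + (-12195 - 1*(-19485)))*(√(10868 + 3708*(-3)) - 12234) = (30806 + (-12195 + 19485))*(√(10868 - 11124) - 12234) = (30806 + 7290)*(√(-256) - 12234) = 38096*(16*I - 12234) = 38096*(-12234 + 16*I) = -466066464 + 609536*I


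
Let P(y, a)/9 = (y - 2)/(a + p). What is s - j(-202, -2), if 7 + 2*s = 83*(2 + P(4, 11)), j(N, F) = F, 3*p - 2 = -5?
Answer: 781/5 ≈ 156.20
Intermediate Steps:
p = -1 (p = 2/3 + (1/3)*(-5) = 2/3 - 5/3 = -1)
P(y, a) = 9*(-2 + y)/(-1 + a) (P(y, a) = 9*((y - 2)/(a - 1)) = 9*((-2 + y)/(-1 + a)) = 9*(-2 + y)/(-1 + a))
s = 771/5 (s = -7/2 + (83*(2 + 9*(-2 + 4)/(-1 + 11)))/2 = -7/2 + (83*(2 + 9*2/10))/2 = -7/2 + (83*(2 + 9*(1/10)*2))/2 = -7/2 + (83*(2 + 9/5))/2 = -7/2 + (83*(19/5))/2 = -7/2 + (1/2)*(1577/5) = -7/2 + 1577/10 = 771/5 ≈ 154.20)
s - j(-202, -2) = 771/5 - 1*(-2) = 771/5 + 2 = 781/5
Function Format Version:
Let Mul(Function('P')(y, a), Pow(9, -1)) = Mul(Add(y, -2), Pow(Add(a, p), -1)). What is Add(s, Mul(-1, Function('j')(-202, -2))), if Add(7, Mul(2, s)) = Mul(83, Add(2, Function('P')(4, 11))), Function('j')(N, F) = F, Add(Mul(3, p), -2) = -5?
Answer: Rational(781, 5) ≈ 156.20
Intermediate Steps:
p = -1 (p = Add(Rational(2, 3), Mul(Rational(1, 3), -5)) = Add(Rational(2, 3), Rational(-5, 3)) = -1)
Function('P')(y, a) = Mul(9, Pow(Add(-1, a), -1), Add(-2, y)) (Function('P')(y, a) = Mul(9, Mul(Add(y, -2), Pow(Add(a, -1), -1))) = Mul(9, Mul(Add(-2, y), Pow(Add(-1, a), -1))) = Mul(9, Mul(Pow(Add(-1, a), -1), Add(-2, y))) = Mul(9, Pow(Add(-1, a), -1), Add(-2, y)))
s = Rational(771, 5) (s = Add(Rational(-7, 2), Mul(Rational(1, 2), Mul(83, Add(2, Mul(9, Pow(Add(-1, 11), -1), Add(-2, 4)))))) = Add(Rational(-7, 2), Mul(Rational(1, 2), Mul(83, Add(2, Mul(9, Pow(10, -1), 2))))) = Add(Rational(-7, 2), Mul(Rational(1, 2), Mul(83, Add(2, Mul(9, Rational(1, 10), 2))))) = Add(Rational(-7, 2), Mul(Rational(1, 2), Mul(83, Add(2, Rational(9, 5))))) = Add(Rational(-7, 2), Mul(Rational(1, 2), Mul(83, Rational(19, 5)))) = Add(Rational(-7, 2), Mul(Rational(1, 2), Rational(1577, 5))) = Add(Rational(-7, 2), Rational(1577, 10)) = Rational(771, 5) ≈ 154.20)
Add(s, Mul(-1, Function('j')(-202, -2))) = Add(Rational(771, 5), Mul(-1, -2)) = Add(Rational(771, 5), 2) = Rational(781, 5)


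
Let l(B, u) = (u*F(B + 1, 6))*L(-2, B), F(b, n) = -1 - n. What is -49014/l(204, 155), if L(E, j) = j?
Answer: 1167/5270 ≈ 0.22144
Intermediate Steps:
l(B, u) = -7*B*u (l(B, u) = (u*(-1 - 1*6))*B = (u*(-1 - 6))*B = (u*(-7))*B = (-7*u)*B = -7*B*u)
-49014/l(204, 155) = -49014/((-7*204*155)) = -49014/(-221340) = -49014*(-1/221340) = 1167/5270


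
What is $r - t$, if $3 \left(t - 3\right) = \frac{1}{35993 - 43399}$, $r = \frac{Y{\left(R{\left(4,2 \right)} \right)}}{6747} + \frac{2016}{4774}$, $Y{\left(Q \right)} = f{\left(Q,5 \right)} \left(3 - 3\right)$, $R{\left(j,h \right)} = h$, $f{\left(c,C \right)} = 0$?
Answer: $- \frac{19529281}{7576338} \approx -2.5777$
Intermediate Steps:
$Y{\left(Q \right)} = 0$ ($Y{\left(Q \right)} = 0 \left(3 - 3\right) = 0 \cdot 0 = 0$)
$r = \frac{144}{341}$ ($r = \frac{0}{6747} + \frac{2016}{4774} = 0 \cdot \frac{1}{6747} + 2016 \cdot \frac{1}{4774} = 0 + \frac{144}{341} = \frac{144}{341} \approx 0.42229$)
$t = \frac{66653}{22218}$ ($t = 3 + \frac{1}{3 \left(35993 - 43399\right)} = 3 + \frac{1}{3 \left(-7406\right)} = 3 + \frac{1}{3} \left(- \frac{1}{7406}\right) = 3 - \frac{1}{22218} = \frac{66653}{22218} \approx 3.0$)
$r - t = \frac{144}{341} - \frac{66653}{22218} = - \frac{19529281}{7576338}$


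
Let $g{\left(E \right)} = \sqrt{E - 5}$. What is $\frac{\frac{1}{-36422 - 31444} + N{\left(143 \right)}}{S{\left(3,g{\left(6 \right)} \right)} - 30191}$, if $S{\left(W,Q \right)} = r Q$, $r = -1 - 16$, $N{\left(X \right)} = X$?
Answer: $- \frac{9704837}{2050096128} \approx -0.0047338$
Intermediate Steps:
$g{\left(E \right)} = \sqrt{-5 + E}$
$r = -17$
$S{\left(W,Q \right)} = - 17 Q$
$\frac{\frac{1}{-36422 - 31444} + N{\left(143 \right)}}{S{\left(3,g{\left(6 \right)} \right)} - 30191} = \frac{\frac{1}{-36422 - 31444} + 143}{- 17 \sqrt{-5 + 6} - 30191} = \frac{\frac{1}{-67866} + 143}{- 17 \sqrt{1} - 30191} = \frac{- \frac{1}{67866} + 143}{\left(-17\right) 1 - 30191} = \frac{9704837}{67866 \left(-17 - 30191\right)} = \frac{9704837}{67866 \left(-30208\right)} = \frac{9704837}{67866} \left(- \frac{1}{30208}\right) = - \frac{9704837}{2050096128}$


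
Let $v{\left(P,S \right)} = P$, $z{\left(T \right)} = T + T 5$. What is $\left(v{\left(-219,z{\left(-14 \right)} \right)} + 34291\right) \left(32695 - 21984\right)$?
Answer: $364945192$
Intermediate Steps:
$z{\left(T \right)} = 6 T$ ($z{\left(T \right)} = T + 5 T = 6 T$)
$\left(v{\left(-219,z{\left(-14 \right)} \right)} + 34291\right) \left(32695 - 21984\right) = \left(-219 + 34291\right) \left(32695 - 21984\right) = 34072 \cdot 10711 = 364945192$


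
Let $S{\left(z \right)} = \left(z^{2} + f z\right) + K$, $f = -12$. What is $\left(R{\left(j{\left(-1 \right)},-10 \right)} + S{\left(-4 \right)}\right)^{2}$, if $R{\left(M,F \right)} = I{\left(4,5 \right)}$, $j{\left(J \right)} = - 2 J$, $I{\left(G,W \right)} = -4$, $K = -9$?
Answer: $2601$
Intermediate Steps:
$R{\left(M,F \right)} = -4$
$S{\left(z \right)} = -9 + z^{2} - 12 z$ ($S{\left(z \right)} = \left(z^{2} - 12 z\right) - 9 = -9 + z^{2} - 12 z$)
$\left(R{\left(j{\left(-1 \right)},-10 \right)} + S{\left(-4 \right)}\right)^{2} = \left(-4 - \left(-39 - 16\right)\right)^{2} = \left(-4 + \left(-9 + 16 + 48\right)\right)^{2} = \left(-4 + 55\right)^{2} = 51^{2} = 2601$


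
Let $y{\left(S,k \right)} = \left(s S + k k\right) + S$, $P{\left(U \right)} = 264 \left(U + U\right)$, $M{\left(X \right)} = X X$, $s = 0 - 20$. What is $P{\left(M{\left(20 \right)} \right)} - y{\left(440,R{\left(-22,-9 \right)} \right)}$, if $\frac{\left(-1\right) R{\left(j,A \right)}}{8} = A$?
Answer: $214376$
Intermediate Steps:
$s = -20$
$M{\left(X \right)} = X^{2}$
$R{\left(j,A \right)} = - 8 A$
$P{\left(U \right)} = 528 U$ ($P{\left(U \right)} = 264 \cdot 2 U = 528 U$)
$y{\left(S,k \right)} = k^{2} - 19 S$ ($y{\left(S,k \right)} = \left(- 20 S + k k\right) + S = \left(- 20 S + k^{2}\right) + S = \left(k^{2} - 20 S\right) + S = k^{2} - 19 S$)
$P{\left(M{\left(20 \right)} \right)} - y{\left(440,R{\left(-22,-9 \right)} \right)} = 528 \cdot 20^{2} - \left(\left(\left(-8\right) \left(-9\right)\right)^{2} - 8360\right) = 528 \cdot 400 - \left(72^{2} - 8360\right) = 211200 - \left(5184 - 8360\right) = 211200 - -3176 = 211200 + 3176 = 214376$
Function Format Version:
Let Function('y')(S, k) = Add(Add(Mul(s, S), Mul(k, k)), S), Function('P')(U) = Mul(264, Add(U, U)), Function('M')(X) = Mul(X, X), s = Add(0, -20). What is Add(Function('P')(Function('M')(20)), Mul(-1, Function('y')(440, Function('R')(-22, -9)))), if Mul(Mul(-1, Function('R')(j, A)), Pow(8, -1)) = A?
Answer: 214376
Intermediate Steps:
s = -20
Function('M')(X) = Pow(X, 2)
Function('R')(j, A) = Mul(-8, A)
Function('P')(U) = Mul(528, U) (Function('P')(U) = Mul(264, Mul(2, U)) = Mul(528, U))
Function('y')(S, k) = Add(Pow(k, 2), Mul(-19, S)) (Function('y')(S, k) = Add(Add(Mul(-20, S), Mul(k, k)), S) = Add(Add(Mul(-20, S), Pow(k, 2)), S) = Add(Add(Pow(k, 2), Mul(-20, S)), S) = Add(Pow(k, 2), Mul(-19, S)))
Add(Function('P')(Function('M')(20)), Mul(-1, Function('y')(440, Function('R')(-22, -9)))) = Add(Mul(528, Pow(20, 2)), Mul(-1, Add(Pow(Mul(-8, -9), 2), Mul(-19, 440)))) = Add(Mul(528, 400), Mul(-1, Add(Pow(72, 2), -8360))) = Add(211200, Mul(-1, Add(5184, -8360))) = Add(211200, Mul(-1, -3176)) = Add(211200, 3176) = 214376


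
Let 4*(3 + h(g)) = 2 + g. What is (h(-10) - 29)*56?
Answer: -1904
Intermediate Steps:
h(g) = -5/2 + g/4 (h(g) = -3 + (2 + g)/4 = -3 + (1/2 + g/4) = -5/2 + g/4)
(h(-10) - 29)*56 = ((-5/2 + (1/4)*(-10)) - 29)*56 = ((-5/2 - 5/2) - 29)*56 = (-5 - 29)*56 = -34*56 = -1904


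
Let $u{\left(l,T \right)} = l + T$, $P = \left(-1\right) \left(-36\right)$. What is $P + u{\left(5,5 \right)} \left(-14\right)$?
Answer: $-104$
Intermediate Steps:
$P = 36$
$u{\left(l,T \right)} = T + l$
$P + u{\left(5,5 \right)} \left(-14\right) = 36 + \left(5 + 5\right) \left(-14\right) = 36 + 10 \left(-14\right) = 36 - 140 = -104$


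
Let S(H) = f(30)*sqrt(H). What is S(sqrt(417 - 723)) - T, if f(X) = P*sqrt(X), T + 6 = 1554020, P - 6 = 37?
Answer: -1554014 + 129*2**(3/4)*sqrt(5)*17**(1/4)*sqrt(I) ≈ -1.5533e+6 + 696.54*I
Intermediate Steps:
P = 43 (P = 6 + 37 = 43)
T = 1554014 (T = -6 + 1554020 = 1554014)
f(X) = 43*sqrt(X)
S(H) = 43*sqrt(30)*sqrt(H) (S(H) = (43*sqrt(30))*sqrt(H) = 43*sqrt(30)*sqrt(H))
S(sqrt(417 - 723)) - T = 43*sqrt(30)*sqrt(sqrt(417 - 723)) - 1*1554014 = 43*sqrt(30)*sqrt(sqrt(-306)) - 1554014 = 43*sqrt(30)*sqrt(3*I*sqrt(34)) - 1554014 = 43*sqrt(30)*(sqrt(3)*34**(1/4)*sqrt(I)) - 1554014 = 129*2**(3/4)*sqrt(5)*17**(1/4)*sqrt(I) - 1554014 = -1554014 + 129*2**(3/4)*sqrt(5)*17**(1/4)*sqrt(I)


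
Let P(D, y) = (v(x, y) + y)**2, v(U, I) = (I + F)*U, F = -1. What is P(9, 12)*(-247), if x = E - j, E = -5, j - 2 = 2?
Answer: -1869543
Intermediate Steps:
j = 4 (j = 2 + 2 = 4)
x = -9 (x = -5 - 1*4 = -5 - 4 = -9)
v(U, I) = U*(-1 + I) (v(U, I) = (I - 1)*U = (-1 + I)*U = U*(-1 + I))
P(D, y) = (9 - 8*y)**2 (P(D, y) = (-9*(-1 + y) + y)**2 = ((9 - 9*y) + y)**2 = (9 - 8*y)**2)
P(9, 12)*(-247) = (-9 + 8*12)**2*(-247) = (-9 + 96)**2*(-247) = 87**2*(-247) = 7569*(-247) = -1869543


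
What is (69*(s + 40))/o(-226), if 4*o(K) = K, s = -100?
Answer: 8280/113 ≈ 73.274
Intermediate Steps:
o(K) = K/4
(69*(s + 40))/o(-226) = (69*(-100 + 40))/(((1/4)*(-226))) = (69*(-60))/(-113/2) = -4140*(-2/113) = 8280/113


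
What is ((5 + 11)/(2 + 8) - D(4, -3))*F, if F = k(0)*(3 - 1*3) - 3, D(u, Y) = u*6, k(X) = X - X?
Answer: 336/5 ≈ 67.200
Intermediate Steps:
k(X) = 0
D(u, Y) = 6*u
F = -3 (F = 0*(3 - 1*3) - 3 = 0*(3 - 3) - 3 = 0*0 - 3 = 0 - 3 = -3)
((5 + 11)/(2 + 8) - D(4, -3))*F = ((5 + 11)/(2 + 8) - 6*4)*(-3) = (16/10 - 1*24)*(-3) = (16*(1/10) - 24)*(-3) = (8/5 - 24)*(-3) = -112/5*(-3) = 336/5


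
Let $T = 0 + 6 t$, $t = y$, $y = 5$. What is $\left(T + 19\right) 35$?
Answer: $1715$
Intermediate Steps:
$t = 5$
$T = 30$ ($T = 0 + 6 \cdot 5 = 0 + 30 = 30$)
$\left(T + 19\right) 35 = \left(30 + 19\right) 35 = 49 \cdot 35 = 1715$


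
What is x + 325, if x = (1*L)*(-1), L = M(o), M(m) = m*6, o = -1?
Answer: 331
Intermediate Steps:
M(m) = 6*m
L = -6 (L = 6*(-1) = -6)
x = 6 (x = (1*(-6))*(-1) = -6*(-1) = 6)
x + 325 = 6 + 325 = 331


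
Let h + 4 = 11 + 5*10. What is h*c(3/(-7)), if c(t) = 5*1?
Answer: 285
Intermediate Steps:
h = 57 (h = -4 + (11 + 5*10) = -4 + (11 + 50) = -4 + 61 = 57)
c(t) = 5
h*c(3/(-7)) = 57*5 = 285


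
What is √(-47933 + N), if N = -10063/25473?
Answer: 2*I*√7775680196739/25473 ≈ 218.94*I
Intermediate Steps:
N = -10063/25473 (N = -10063*1/25473 = -10063/25473 ≈ -0.39505)
√(-47933 + N) = √(-47933 - 10063/25473) = √(-1221007372/25473) = 2*I*√7775680196739/25473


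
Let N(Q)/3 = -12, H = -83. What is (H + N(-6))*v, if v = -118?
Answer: 14042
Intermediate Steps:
N(Q) = -36 (N(Q) = 3*(-12) = -36)
(H + N(-6))*v = (-83 - 36)*(-118) = -119*(-118) = 14042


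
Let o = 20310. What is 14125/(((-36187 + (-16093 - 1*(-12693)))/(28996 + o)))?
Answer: -696447250/39587 ≈ -17593.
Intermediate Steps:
14125/(((-36187 + (-16093 - 1*(-12693)))/(28996 + o))) = 14125/(((-36187 + (-16093 - 1*(-12693)))/(28996 + 20310))) = 14125/(((-36187 + (-16093 + 12693))/49306)) = 14125/(((-36187 - 3400)*(1/49306))) = 14125/((-39587*1/49306)) = 14125/(-39587/49306) = 14125*(-49306/39587) = -696447250/39587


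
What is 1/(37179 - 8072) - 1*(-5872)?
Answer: 170916305/29107 ≈ 5872.0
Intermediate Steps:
1/(37179 - 8072) - 1*(-5872) = 1/29107 + 5872 = 170916305/29107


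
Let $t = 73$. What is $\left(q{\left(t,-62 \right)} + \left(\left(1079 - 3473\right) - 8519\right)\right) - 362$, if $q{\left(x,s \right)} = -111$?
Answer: $-11386$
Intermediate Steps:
$\left(q{\left(t,-62 \right)} + \left(\left(1079 - 3473\right) - 8519\right)\right) - 362 = \left(-111 + \left(\left(1079 - 3473\right) - 8519\right)\right) - 362 = \left(-111 - 10913\right) - 362 = -11024 - 362 = -11386$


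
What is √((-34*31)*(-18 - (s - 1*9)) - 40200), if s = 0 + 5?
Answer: 2*I*√6361 ≈ 159.51*I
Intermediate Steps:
s = 5
√((-34*31)*(-18 - (s - 1*9)) - 40200) = √((-34*31)*(-18 - (5 - 1*9)) - 40200) = √(-1054*(-18 - (5 - 9)) - 40200) = √(-1054*(-18 - 1*(-4)) - 40200) = √(-1054*(-18 + 4) - 40200) = √(-1054*(-14) - 40200) = √(14756 - 40200) = √(-25444) = 2*I*√6361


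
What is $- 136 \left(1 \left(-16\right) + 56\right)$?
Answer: $-5440$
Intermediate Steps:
$- 136 \left(1 \left(-16\right) + 56\right) = - 136 \left(-16 + 56\right) = \left(-136\right) 40 = -5440$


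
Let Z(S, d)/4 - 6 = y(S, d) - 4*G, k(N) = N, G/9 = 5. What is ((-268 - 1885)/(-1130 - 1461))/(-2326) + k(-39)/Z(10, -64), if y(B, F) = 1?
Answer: 116775049/2085226436 ≈ 0.056001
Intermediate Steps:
G = 45 (G = 9*5 = 45)
Z(S, d) = -692 (Z(S, d) = 24 + 4*(1 - 4*45) = 24 + 4*(1 - 180) = 24 + 4*(-179) = 24 - 716 = -692)
((-268 - 1885)/(-1130 - 1461))/(-2326) + k(-39)/Z(10, -64) = ((-268 - 1885)/(-1130 - 1461))/(-2326) - 39/(-692) = -2153/(-2591)*(-1/2326) - 39*(-1/692) = -2153*(-1/2591)*(-1/2326) + 39/692 = (2153/2591)*(-1/2326) + 39/692 = -2153/6026666 + 39/692 = 116775049/2085226436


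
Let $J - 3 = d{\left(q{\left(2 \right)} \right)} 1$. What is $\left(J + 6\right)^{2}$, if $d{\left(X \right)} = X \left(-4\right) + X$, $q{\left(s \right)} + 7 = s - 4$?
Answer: $1296$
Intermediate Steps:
$q{\left(s \right)} = -11 + s$ ($q{\left(s \right)} = -7 + \left(s - 4\right) = -7 + \left(-4 + s\right) = -11 + s$)
$d{\left(X \right)} = - 3 X$ ($d{\left(X \right)} = - 4 X + X = - 3 X$)
$J = 30$ ($J = 3 + - 3 \left(-11 + 2\right) 1 = 3 + \left(-3\right) \left(-9\right) 1 = 3 + 27 \cdot 1 = 3 + 27 = 30$)
$\left(J + 6\right)^{2} = \left(30 + 6\right)^{2} = 36^{2} = 1296$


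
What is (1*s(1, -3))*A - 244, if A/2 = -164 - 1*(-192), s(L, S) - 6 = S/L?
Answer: -76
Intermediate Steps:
s(L, S) = 6 + S/L
A = 56 (A = 2*(-164 - 1*(-192)) = 2*(-164 + 192) = 2*28 = 56)
(1*s(1, -3))*A - 244 = (1*(6 - 3/1))*56 - 244 = (1*(6 - 3*1))*56 - 244 = (1*(6 - 3))*56 - 244 = (1*3)*56 - 244 = 3*56 - 244 = 168 - 244 = -76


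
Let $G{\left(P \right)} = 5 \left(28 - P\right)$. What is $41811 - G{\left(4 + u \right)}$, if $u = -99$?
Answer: $41196$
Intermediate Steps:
$G{\left(P \right)} = 140 - 5 P$
$41811 - G{\left(4 + u \right)} = 41811 - \left(140 - 5 \left(4 - 99\right)\right) = 41811 - \left(140 - -475\right) = 41811 - \left(140 + 475\right) = 41811 - 615 = 41196$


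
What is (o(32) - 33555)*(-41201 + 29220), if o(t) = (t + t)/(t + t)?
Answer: 402010474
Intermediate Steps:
o(t) = 1 (o(t) = (2*t)/((2*t)) = (2*t)*(1/(2*t)) = 1)
(o(32) - 33555)*(-41201 + 29220) = (1 - 33555)*(-41201 + 29220) = -33554*(-11981) = 402010474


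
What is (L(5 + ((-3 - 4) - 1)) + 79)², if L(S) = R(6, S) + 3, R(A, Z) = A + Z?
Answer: 7225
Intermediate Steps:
L(S) = 9 + S (L(S) = (6 + S) + 3 = 9 + S)
(L(5 + ((-3 - 4) - 1)) + 79)² = ((9 + (5 + ((-3 - 4) - 1))) + 79)² = ((9 + (5 + (-7 - 1))) + 79)² = ((9 + (5 - 8)) + 79)² = ((9 - 3) + 79)² = (6 + 79)² = 85² = 7225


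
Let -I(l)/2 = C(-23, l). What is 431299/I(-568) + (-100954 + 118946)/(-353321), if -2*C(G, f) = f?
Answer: -152397213435/200686328 ≈ -759.38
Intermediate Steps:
C(G, f) = -f/2
I(l) = l (I(l) = -(-1)*l = l)
431299/I(-568) + (-100954 + 118946)/(-353321) = 431299/(-568) + (-100954 + 118946)/(-353321) = 431299*(-1/568) + 17992*(-1/353321) = -431299/568 - 17992/353321 = -152397213435/200686328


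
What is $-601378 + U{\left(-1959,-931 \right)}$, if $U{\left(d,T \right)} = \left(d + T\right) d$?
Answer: $5060132$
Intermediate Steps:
$U{\left(d,T \right)} = d \left(T + d\right)$ ($U{\left(d,T \right)} = \left(T + d\right) d = d \left(T + d\right)$)
$-601378 + U{\left(-1959,-931 \right)} = -601378 - 1959 \left(-931 - 1959\right) = -601378 - -5661510 = -601378 + 5661510 = 5060132$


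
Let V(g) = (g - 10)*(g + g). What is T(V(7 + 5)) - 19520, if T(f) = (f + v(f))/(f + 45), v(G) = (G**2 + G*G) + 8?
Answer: -1810696/93 ≈ -19470.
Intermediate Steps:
v(G) = 8 + 2*G**2 (v(G) = (G**2 + G**2) + 8 = 2*G**2 + 8 = 8 + 2*G**2)
V(g) = 2*g*(-10 + g) (V(g) = (-10 + g)*(2*g) = 2*g*(-10 + g))
T(f) = (8 + f + 2*f**2)/(45 + f) (T(f) = (f + (8 + 2*f**2))/(f + 45) = (8 + f + 2*f**2)/(45 + f))
T(V(7 + 5)) - 19520 = (8 + 2*(7 + 5)*(-10 + (7 + 5)) + 2*(2*(7 + 5)*(-10 + (7 + 5)))**2)/(45 + 2*(7 + 5)*(-10 + (7 + 5))) - 19520 = (8 + 2*12*(-10 + 12) + 2*(2*12*(-10 + 12))**2)/(45 + 2*12*(-10 + 12)) - 19520 = (8 + 2*12*2 + 2*(2*12*2)**2)/(45 + 2*12*2) - 19520 = (8 + 48 + 2*48**2)/(45 + 48) - 19520 = (8 + 48 + 2*2304)/93 - 19520 = (8 + 48 + 4608)/93 - 19520 = (1/93)*4664 - 19520 = 4664/93 - 19520 = -1810696/93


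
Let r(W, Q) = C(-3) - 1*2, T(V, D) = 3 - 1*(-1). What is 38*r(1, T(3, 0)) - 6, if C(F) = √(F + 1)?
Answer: -82 + 38*I*√2 ≈ -82.0 + 53.74*I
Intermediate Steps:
C(F) = √(1 + F)
T(V, D) = 4 (T(V, D) = 3 + 1 = 4)
r(W, Q) = -2 + I*√2 (r(W, Q) = √(1 - 3) - 1*2 = √(-2) - 2 = I*√2 - 2 = -2 + I*√2)
38*r(1, T(3, 0)) - 6 = 38*(-2 + I*√2) - 6 = (-76 + 38*I*√2) - 6 = -82 + 38*I*√2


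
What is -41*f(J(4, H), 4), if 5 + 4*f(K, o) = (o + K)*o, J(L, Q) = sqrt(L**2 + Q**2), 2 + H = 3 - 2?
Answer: -451/4 - 41*sqrt(17) ≈ -281.80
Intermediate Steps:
H = -1 (H = -2 + (3 - 2) = -2 + 1 = -1)
f(K, o) = -5/4 + o*(K + o)/4 (f(K, o) = -5/4 + ((o + K)*o)/4 = -5/4 + ((K + o)*o)/4 = -5/4 + (o*(K + o))/4 = -5/4 + o*(K + o)/4)
-41*f(J(4, H), 4) = -41*(-5/4 + (1/4)*4**2 + (1/4)*sqrt(4**2 + (-1)**2)*4) = -41*(-5/4 + (1/4)*16 + (1/4)*sqrt(16 + 1)*4) = -41*(-5/4 + 4 + (1/4)*sqrt(17)*4) = -41*(-5/4 + 4 + sqrt(17)) = -41*(11/4 + sqrt(17)) = -451/4 - 41*sqrt(17)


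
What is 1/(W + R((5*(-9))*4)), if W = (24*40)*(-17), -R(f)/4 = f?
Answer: -1/15600 ≈ -6.4103e-5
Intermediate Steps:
R(f) = -4*f
W = -16320 (W = 960*(-17) = -16320)
1/(W + R((5*(-9))*4)) = 1/(-16320 - 4*5*(-9)*4) = 1/(-16320 - (-180)*4) = 1/(-16320 - 4*(-180)) = 1/(-16320 + 720) = 1/(-15600) = -1/15600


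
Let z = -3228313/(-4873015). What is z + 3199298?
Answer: 15590230371783/4873015 ≈ 3.1993e+6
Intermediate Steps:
z = 3228313/4873015 (z = -3228313*(-1/4873015) = 3228313/4873015 ≈ 0.66249)
z + 3199298 = 3228313/4873015 + 3199298 = 15590230371783/4873015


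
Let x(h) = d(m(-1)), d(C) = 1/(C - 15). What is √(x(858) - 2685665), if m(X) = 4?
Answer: 2*I*√81241369/11 ≈ 1638.8*I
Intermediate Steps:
d(C) = 1/(-15 + C)
x(h) = -1/11 (x(h) = 1/(-15 + 4) = 1/(-11) = -1/11)
√(x(858) - 2685665) = √(-1/11 - 2685665) = √(-29542316/11) = 2*I*√81241369/11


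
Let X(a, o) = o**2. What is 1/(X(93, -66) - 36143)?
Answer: -1/31787 ≈ -3.1459e-5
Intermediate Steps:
1/(X(93, -66) - 36143) = 1/((-66)**2 - 36143) = 1/(4356 - 36143) = 1/(-31787) = -1/31787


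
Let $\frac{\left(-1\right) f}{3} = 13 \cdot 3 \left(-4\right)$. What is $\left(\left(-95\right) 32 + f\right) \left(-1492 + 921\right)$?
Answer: $1468612$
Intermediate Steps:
$f = 468$ ($f = - 3 \cdot 13 \cdot 3 \left(-4\right) = - 3 \cdot 39 \left(-4\right) = \left(-3\right) \left(-156\right) = 468$)
$\left(\left(-95\right) 32 + f\right) \left(-1492 + 921\right) = \left(\left(-95\right) 32 + 468\right) \left(-1492 + 921\right) = \left(-3040 + 468\right) \left(-571\right) = \left(-2572\right) \left(-571\right) = 1468612$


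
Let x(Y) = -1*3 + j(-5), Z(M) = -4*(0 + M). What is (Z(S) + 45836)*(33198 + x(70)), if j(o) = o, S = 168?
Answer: 1498993160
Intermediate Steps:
Z(M) = -4*M
x(Y) = -8 (x(Y) = -1*3 - 5 = -3 - 5 = -8)
(Z(S) + 45836)*(33198 + x(70)) = (-4*168 + 45836)*(33198 - 8) = (-672 + 45836)*33190 = 45164*33190 = 1498993160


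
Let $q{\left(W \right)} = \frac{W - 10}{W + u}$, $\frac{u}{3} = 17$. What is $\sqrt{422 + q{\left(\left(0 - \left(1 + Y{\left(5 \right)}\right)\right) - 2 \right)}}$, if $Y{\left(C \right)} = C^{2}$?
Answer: $\frac{2 \sqrt{55591}}{23} \approx 20.502$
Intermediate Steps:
$u = 51$ ($u = 3 \cdot 17 = 51$)
$q{\left(W \right)} = \frac{-10 + W}{51 + W}$ ($q{\left(W \right)} = \frac{W - 10}{W + 51} = \frac{-10 + W}{51 + W}$)
$\sqrt{422 + q{\left(\left(0 - \left(1 + Y{\left(5 \right)}\right)\right) - 2 \right)}} = \sqrt{422 + \frac{-10 + \left(\left(0 - 26\right) - 2\right)}{51 + \left(\left(0 - 26\right) - 2\right)}} = \sqrt{422 + \frac{-10 - 28}{51 - 28}} = \sqrt{422 + \frac{1}{23} \left(-38\right)} = \sqrt{422 - \frac{38}{23}} = \sqrt{\frac{9668}{23}} = \frac{2 \sqrt{55591}}{23}$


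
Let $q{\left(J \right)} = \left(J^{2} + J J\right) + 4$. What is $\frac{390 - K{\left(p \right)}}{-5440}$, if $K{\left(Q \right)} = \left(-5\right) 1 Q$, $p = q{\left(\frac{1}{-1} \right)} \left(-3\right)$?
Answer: $- \frac{15}{272} \approx -0.055147$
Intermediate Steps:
$q{\left(J \right)} = 4 + 2 J^{2}$ ($q{\left(J \right)} = \left(J^{2} + J^{2}\right) + 4 = 2 J^{2} + 4 = 4 + 2 J^{2}$)
$p = -18$ ($p = \left(4 + 2 \left(\frac{1}{-1}\right)^{2}\right) \left(-3\right) = \left(4 + 2 \left(-1\right)^{2}\right) \left(-3\right) = \left(4 + 2 \cdot 1\right) \left(-3\right) = \left(4 + 2\right) \left(-3\right) = 6 \left(-3\right) = -18$)
$K{\left(Q \right)} = - 5 Q$
$\frac{390 - K{\left(p \right)}}{-5440} = \frac{390 - \left(-5\right) \left(-18\right)}{-5440} = \left(390 - 90\right) \left(- \frac{1}{5440}\right) = 300 \left(- \frac{1}{5440}\right) = - \frac{15}{272}$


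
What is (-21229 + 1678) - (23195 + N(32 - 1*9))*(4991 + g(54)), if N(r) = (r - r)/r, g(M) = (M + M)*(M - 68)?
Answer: -80714956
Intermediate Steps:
g(M) = 2*M*(-68 + M) (g(M) = (2*M)*(-68 + M) = 2*M*(-68 + M))
N(r) = 0 (N(r) = 0/r = 0)
(-21229 + 1678) - (23195 + N(32 - 1*9))*(4991 + g(54)) = (-21229 + 1678) - (23195 + 0)*(4991 + 2*54*(-68 + 54)) = -19551 - 23195*(4991 + 2*54*(-14)) = -19551 - 23195*(4991 - 1512) = -19551 - 23195*3479 = -19551 - 1*80695405 = -19551 - 80695405 = -80714956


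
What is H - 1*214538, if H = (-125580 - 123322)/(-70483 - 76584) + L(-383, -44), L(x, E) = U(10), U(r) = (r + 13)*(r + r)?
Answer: -31483560324/147067 ≈ -2.1408e+5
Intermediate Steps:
U(r) = 2*r*(13 + r) (U(r) = (13 + r)*(2*r) = 2*r*(13 + r))
L(x, E) = 460 (L(x, E) = 2*10*(13 + 10) = 2*10*23 = 460)
H = 67899722/147067 (H = (-125580 - 123322)/(-70483 - 76584) + 460 = -248902/(-147067) + 460 = -248902*(-1/147067) + 460 = 248902/147067 + 460 = 67899722/147067 ≈ 461.69)
H - 1*214538 = 67899722/147067 - 1*214538 = 67899722/147067 - 214538 = -31483560324/147067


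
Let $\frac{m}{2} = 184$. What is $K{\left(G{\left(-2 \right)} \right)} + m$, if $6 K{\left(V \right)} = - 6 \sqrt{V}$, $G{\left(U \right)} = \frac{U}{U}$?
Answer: $367$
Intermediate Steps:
$G{\left(U \right)} = 1$
$m = 368$ ($m = 2 \cdot 184 = 368$)
$K{\left(V \right)} = - \sqrt{V}$ ($K{\left(V \right)} = \frac{\left(-6\right) \sqrt{V}}{6} = - \sqrt{V}$)
$K{\left(G{\left(-2 \right)} \right)} + m = - \sqrt{1} + 368 = \left(-1\right) 1 + 368 = -1 + 368 = 367$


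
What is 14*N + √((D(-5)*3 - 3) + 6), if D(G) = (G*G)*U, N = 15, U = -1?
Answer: 210 + 6*I*√2 ≈ 210.0 + 8.4853*I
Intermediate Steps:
D(G) = -G² (D(G) = (G*G)*(-1) = G²*(-1) = -G²)
14*N + √((D(-5)*3 - 3) + 6) = 14*15 + √((-1*(-5)²*3 - 3) + 6) = 210 + √((-1*25*3 - 3) + 6) = 210 + √((-25*3 - 3) + 6) = 210 + √((-75 - 3) + 6) = 210 + √(-78 + 6) = 210 + √(-72) = 210 + 6*I*√2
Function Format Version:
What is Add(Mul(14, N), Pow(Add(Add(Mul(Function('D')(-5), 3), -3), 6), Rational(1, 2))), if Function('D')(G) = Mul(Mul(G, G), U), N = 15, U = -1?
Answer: Add(210, Mul(6, I, Pow(2, Rational(1, 2)))) ≈ Add(210.00, Mul(8.4853, I))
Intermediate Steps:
Function('D')(G) = Mul(-1, Pow(G, 2)) (Function('D')(G) = Mul(Mul(G, G), -1) = Mul(Pow(G, 2), -1) = Mul(-1, Pow(G, 2)))
Add(Mul(14, N), Pow(Add(Add(Mul(Function('D')(-5), 3), -3), 6), Rational(1, 2))) = Add(Mul(14, 15), Pow(Add(Add(Mul(Mul(-1, Pow(-5, 2)), 3), -3), 6), Rational(1, 2))) = Add(210, Pow(Add(Add(Mul(Mul(-1, 25), 3), -3), 6), Rational(1, 2))) = Add(210, Pow(Add(Add(Mul(-25, 3), -3), 6), Rational(1, 2))) = Add(210, Pow(Add(Add(-75, -3), 6), Rational(1, 2))) = Add(210, Pow(Add(-78, 6), Rational(1, 2))) = Add(210, Pow(-72, Rational(1, 2))) = Add(210, Mul(6, I, Pow(2, Rational(1, 2))))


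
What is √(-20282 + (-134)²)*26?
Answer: 26*I*√2326 ≈ 1253.9*I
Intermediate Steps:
√(-20282 + (-134)²)*26 = √(-20282 + 17956)*26 = √(-2326)*26 = (I*√2326)*26 = 26*I*√2326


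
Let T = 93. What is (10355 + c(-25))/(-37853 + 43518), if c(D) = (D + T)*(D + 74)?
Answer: 13687/5665 ≈ 2.4161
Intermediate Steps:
c(D) = (74 + D)*(93 + D) (c(D) = (D + 93)*(D + 74) = (93 + D)*(74 + D) = (74 + D)*(93 + D))
(10355 + c(-25))/(-37853 + 43518) = (10355 + (6882 + (-25)**2 + 167*(-25)))/(-37853 + 43518) = (10355 + (6882 + 625 - 4175))/5665 = (10355 + 3332)*(1/5665) = 13687*(1/5665) = 13687/5665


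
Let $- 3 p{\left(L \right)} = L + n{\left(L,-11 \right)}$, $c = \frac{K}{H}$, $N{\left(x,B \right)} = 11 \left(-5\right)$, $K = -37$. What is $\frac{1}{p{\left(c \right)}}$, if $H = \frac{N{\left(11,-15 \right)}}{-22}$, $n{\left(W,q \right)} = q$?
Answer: $\frac{5}{43} \approx 0.11628$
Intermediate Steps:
$N{\left(x,B \right)} = -55$
$H = \frac{5}{2}$ ($H = - \frac{55}{-22} = \left(-55\right) \left(- \frac{1}{22}\right) = \frac{5}{2} \approx 2.5$)
$c = - \frac{74}{5}$ ($c = - \frac{37}{\frac{5}{2}} = \left(-37\right) \frac{2}{5} = - \frac{74}{5} \approx -14.8$)
$p{\left(L \right)} = \frac{11}{3} - \frac{L}{3}$ ($p{\left(L \right)} = - \frac{L - 11}{3} = - \frac{-11 + L}{3} = \frac{11}{3} - \frac{L}{3}$)
$\frac{1}{p{\left(c \right)}} = \frac{1}{\frac{11}{3} - - \frac{74}{15}} = \frac{1}{\frac{11}{3} + \frac{74}{15}} = \frac{1}{\frac{43}{5}} = \frac{5}{43}$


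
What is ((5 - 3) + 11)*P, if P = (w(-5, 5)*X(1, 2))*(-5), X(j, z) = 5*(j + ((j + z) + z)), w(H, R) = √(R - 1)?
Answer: -3900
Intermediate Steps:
w(H, R) = √(-1 + R)
X(j, z) = 10*j + 10*z (X(j, z) = 5*(j + (j + 2*z)) = 5*(2*j + 2*z) = 10*j + 10*z)
P = -300 (P = (√(-1 + 5)*(10*1 + 10*2))*(-5) = (√4*(10 + 20))*(-5) = (2*30)*(-5) = 60*(-5) = -300)
((5 - 3) + 11)*P = ((5 - 3) + 11)*(-300) = (2 + 11)*(-300) = 13*(-300) = -3900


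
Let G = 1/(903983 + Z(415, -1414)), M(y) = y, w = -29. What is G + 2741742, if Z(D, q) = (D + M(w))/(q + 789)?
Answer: 1549054040679463/564988989 ≈ 2.7417e+6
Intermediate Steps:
Z(D, q) = (-29 + D)/(789 + q) (Z(D, q) = (D - 29)/(q + 789) = (-29 + D)/(789 + q))
G = 625/564988989 (G = 1/(903983 + (-29 + 415)/(789 - 1414)) = 1/(903983 + 386/(-625)) = 1/(903983 - 1/625*386) = 1/(903983 - 386/625) = 1/(564988989/625) = 625/564988989 ≈ 1.1062e-6)
G + 2741742 = 625/564988989 + 2741742 = 1549054040679463/564988989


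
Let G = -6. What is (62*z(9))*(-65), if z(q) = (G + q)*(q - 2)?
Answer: -84630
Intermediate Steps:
z(q) = (-6 + q)*(-2 + q) (z(q) = (-6 + q)*(q - 2) = (-6 + q)*(-2 + q))
(62*z(9))*(-65) = (62*(12 + 9² - 8*9))*(-65) = (62*(12 + 81 - 72))*(-65) = (62*21)*(-65) = 1302*(-65) = -84630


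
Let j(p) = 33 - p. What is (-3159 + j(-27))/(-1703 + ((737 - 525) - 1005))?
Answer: 1033/832 ≈ 1.2416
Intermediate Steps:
(-3159 + j(-27))/(-1703 + ((737 - 525) - 1005)) = (-3159 + (33 - 1*(-27)))/(-1703 + ((737 - 525) - 1005)) = (-3159 + (33 + 27))/(-1703 + (212 - 1005)) = (-3159 + 60)/(-1703 - 793) = -3099/(-2496) = -3099*(-1/2496) = 1033/832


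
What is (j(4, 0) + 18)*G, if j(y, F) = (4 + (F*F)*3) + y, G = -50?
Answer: -1300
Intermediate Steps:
j(y, F) = 4 + y + 3*F² (j(y, F) = (4 + F²*3) + y = (4 + 3*F²) + y = 4 + y + 3*F²)
(j(4, 0) + 18)*G = ((4 + 4 + 3*0²) + 18)*(-50) = ((4 + 4 + 3*0) + 18)*(-50) = ((4 + 4 + 0) + 18)*(-50) = (8 + 18)*(-50) = 26*(-50) = -1300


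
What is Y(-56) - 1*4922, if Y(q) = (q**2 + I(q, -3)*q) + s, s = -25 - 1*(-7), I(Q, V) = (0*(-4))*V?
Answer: -1804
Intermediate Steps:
I(Q, V) = 0 (I(Q, V) = 0*V = 0)
s = -18 (s = -25 + 7 = -18)
Y(q) = -18 + q**2 (Y(q) = (q**2 + 0*q) - 18 = (q**2 + 0) - 18 = q**2 - 18 = -18 + q**2)
Y(-56) - 1*4922 = (-18 + (-56)**2) - 1*4922 = (-18 + 3136) - 4922 = 3118 - 4922 = -1804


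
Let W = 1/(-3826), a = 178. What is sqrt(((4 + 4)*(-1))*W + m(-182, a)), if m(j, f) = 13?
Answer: sqrt(47582049)/1913 ≈ 3.6058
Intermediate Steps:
W = -1/3826 ≈ -0.00026137
sqrt(((4 + 4)*(-1))*W + m(-182, a)) = sqrt(((4 + 4)*(-1))*(-1/3826) + 13) = sqrt((8*(-1))*(-1/3826) + 13) = sqrt(-8*(-1/3826) + 13) = sqrt(4/1913 + 13) = sqrt(24873/1913) = sqrt(47582049)/1913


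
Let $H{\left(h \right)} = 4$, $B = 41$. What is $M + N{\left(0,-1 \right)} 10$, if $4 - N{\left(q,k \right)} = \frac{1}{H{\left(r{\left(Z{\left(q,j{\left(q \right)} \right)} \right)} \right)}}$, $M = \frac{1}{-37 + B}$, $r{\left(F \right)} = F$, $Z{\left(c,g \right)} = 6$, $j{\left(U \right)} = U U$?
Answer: $\frac{151}{4} \approx 37.75$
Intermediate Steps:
$j{\left(U \right)} = U^{2}$
$M = \frac{1}{4}$ ($M = \frac{1}{-37 + 41} = \frac{1}{4} \approx 0.25$)
$N{\left(q,k \right)} = \frac{15}{4}$ ($N{\left(q,k \right)} = 4 - \frac{1}{4} = \frac{15}{4}$)
$M + N{\left(0,-1 \right)} 10 = \frac{1}{4} + \frac{15}{4} \cdot 10 = \frac{1}{4} + \frac{75}{2} = \frac{151}{4}$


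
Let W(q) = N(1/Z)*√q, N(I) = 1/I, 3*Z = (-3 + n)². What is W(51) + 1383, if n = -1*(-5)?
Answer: 1383 + 4*√51/3 ≈ 1392.5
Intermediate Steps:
n = 5
Z = 4/3 (Z = (-3 + 5)²/3 = (⅓)*2² = (⅓)*4 = 4/3 ≈ 1.3333)
N(I) = 1/I
W(q) = 4*√q/3 (W(q) = √q/(1/(4/3)) = √q/(¾) = 4*√q/3)
W(51) + 1383 = 4*√51/3 + 1383 = 1383 + 4*√51/3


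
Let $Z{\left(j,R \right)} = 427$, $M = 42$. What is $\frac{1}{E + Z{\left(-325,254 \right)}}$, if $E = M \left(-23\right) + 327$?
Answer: $- \frac{1}{212} \approx -0.004717$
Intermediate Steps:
$E = -639$ ($E = 42 \left(-23\right) + 327 = -966 + 327 = -639$)
$\frac{1}{E + Z{\left(-325,254 \right)}} = \frac{1}{-639 + 427} = \frac{1}{-212} = - \frac{1}{212}$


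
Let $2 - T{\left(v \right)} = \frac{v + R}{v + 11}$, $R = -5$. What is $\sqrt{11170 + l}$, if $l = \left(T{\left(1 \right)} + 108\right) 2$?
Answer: $\frac{2 \sqrt{25629}}{3} \approx 106.73$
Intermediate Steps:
$T{\left(v \right)} = 2 - \frac{-5 + v}{11 + v}$ ($T{\left(v \right)} = 2 - \frac{v - 5}{v + 11} = 2 - \frac{-5 + v}{11 + v}$)
$l = \frac{662}{3}$ ($l = \left(\frac{27 + 1}{11 + 1} + 108\right) 2 = \left(\frac{1}{12} \cdot 28 + 108\right) 2 = \left(\frac{7}{3} + 108\right) 2 = \frac{331}{3} \cdot 2 = \frac{662}{3} \approx 220.67$)
$\sqrt{11170 + l} = \sqrt{11170 + \frac{662}{3}} = \sqrt{\frac{34172}{3}} = \frac{2 \sqrt{25629}}{3}$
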